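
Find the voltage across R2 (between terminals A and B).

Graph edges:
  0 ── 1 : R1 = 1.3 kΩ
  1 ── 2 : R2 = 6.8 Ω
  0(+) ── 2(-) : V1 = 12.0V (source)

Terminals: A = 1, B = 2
R1 and R2 are in series across V1 (node 0 → node 1 → node 2), and the output A–B is taken across R2, so this is a voltage divider.
Series current: I = V1/(R1 + R2) = 12/(1300 + 6.8) = 12/1307 = 0.009183 A
V_R2 = I × R2 = V1 × R2/(R1 + R2) = 12 × 6.8/1307 = 0.06244 V

Final answer: 0.06244 V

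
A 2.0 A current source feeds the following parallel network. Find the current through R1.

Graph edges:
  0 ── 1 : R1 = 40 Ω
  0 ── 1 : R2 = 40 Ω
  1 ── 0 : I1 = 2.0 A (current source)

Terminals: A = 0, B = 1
All resistors sit directly between nodes 0 and 1, so they are in parallel and share one voltage V; the full source current 2 A splits among them.
1/R_par = 1/40 + 1/40 = 0.05 S  =>  R_par = 20 Ω
V = I × R_par = 2 × 20 = 40 V
I_R1 = V/R1 = 40/40 = 1 A

Final answer: 1 A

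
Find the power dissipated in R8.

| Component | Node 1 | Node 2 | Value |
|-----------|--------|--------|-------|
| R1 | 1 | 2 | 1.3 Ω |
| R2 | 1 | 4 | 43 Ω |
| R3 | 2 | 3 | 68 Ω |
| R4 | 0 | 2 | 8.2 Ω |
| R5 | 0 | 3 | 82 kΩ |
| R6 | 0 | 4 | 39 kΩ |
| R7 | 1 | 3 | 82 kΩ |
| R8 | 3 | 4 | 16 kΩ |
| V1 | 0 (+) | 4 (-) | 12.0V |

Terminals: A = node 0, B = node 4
Nodal analysis, taking node 4 as the 0 V reference.
Source V1 fixes V_0 = 12 V.
KCL at each unknown node (sum of currents leaving = 0; resistances in Ω):
  Node 1: (V_1 - V_2)/1.3 + (V_1 - 0)/43 + (V_1 - V_3)/82000 = 0
  Node 2: (V_2 - V_1)/1.3 + (V_2 - V_3)/68 + (V_2 - 12)/8.2 = 0
  Node 3: (V_3 - V_2)/68 + (V_3 - 12)/82000 + (V_3 - V_1)/82000 + (V_3 - 0)/16000 = 0
Collecting terms (coefficients in siemens):
  0.7925·V_1 - 0.7692·V_2 - 0.0000122·V_3 = 0
  0.9059·V_2 - 0.7692·V_1 - 0.01471·V_3 = 1.463
  0.01479·V_3 - 0.0000122·V_1 - 0.01471·V_2 = 0.0001463
Solving these 3 simultaneous equations (Gaussian elimination) gives:
  V_1 = 9.825 V, V_2 = 10.12 V, V_3 = 10.08 V
I_R8 = (V_3 - V_4)/R8 = (10.08 - 0)/16000 = 0.00063 A
P_R8 = I_R8² × R8 = (0.00063)² × 16000 = 0.00635 W

Final answer: 0.00635 W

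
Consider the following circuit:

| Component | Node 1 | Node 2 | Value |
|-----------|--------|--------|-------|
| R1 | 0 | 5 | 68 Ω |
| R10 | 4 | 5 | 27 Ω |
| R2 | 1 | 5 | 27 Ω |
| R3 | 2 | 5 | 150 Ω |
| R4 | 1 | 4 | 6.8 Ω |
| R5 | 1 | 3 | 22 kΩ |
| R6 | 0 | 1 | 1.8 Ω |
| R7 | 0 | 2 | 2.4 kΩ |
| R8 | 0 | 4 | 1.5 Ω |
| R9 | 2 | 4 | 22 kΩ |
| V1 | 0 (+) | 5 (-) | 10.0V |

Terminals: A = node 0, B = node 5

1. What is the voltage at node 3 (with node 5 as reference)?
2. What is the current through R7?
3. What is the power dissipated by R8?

Nodal analysis, taking node 5 as the 0 V reference.
Source V1 fixes V_0 = 10 V.
KCL at each unknown node (sum of currents leaving = 0; resistances in Ω):
  Node 1: (V_1 - 0)/27 + (V_1 - V_4)/6.8 + (V_1 - V_3)/22000 + (V_1 - 10)/1.8 = 0
  Node 2: (V_2 - 0)/150 + (V_2 - 10)/2400 + (V_2 - V_4)/22000 = 0
  Node 3: (V_3 - V_1)/22000 = 0
  Node 4: (V_4 - V_1)/6.8 + (V_4 - 10)/1.5 + (V_4 - V_2)/22000 + (V_4 - 0)/27 = 0
Collecting terms (coefficients in siemens):
  0.7397·V_1 - 0.00004545·V_3 - 0.1471·V_4 = 5.556
  0.007129·V_2 - 0.00004545·V_4 = 0.004167
  0.00004545·V_3 - 0.00004545·V_1 = 0
  0.8508·V_4 - 0.1471·V_1 - 0.00004545·V_2 = 6.667
Solving these 4 simultaneous equations (Gaussian elimination) gives:
  V_1 = 9.392 V, V_2 = 0.6448 V, V_3 = 9.392 V, V_4 = 9.459 V
Part 1:
  Read off the nodal solution: V_3 = 9.392 V
Part 2:
  I_R7 = (V_0 - V_2)/R7 = (10 - 0.6448)/2400 = 0.003898 A
  Magnitude: I_R7 = 0.003898 A
Part 3:
  I_R8 = (V_0 - V_4)/R8 = (10 - 9.459)/1.5 = 0.3606 A
  P_R8 = I_R8² × R8 = (0.3606)² × 1.5 = 0.1951 W

Final answers:
1. V_3 = 9.392 V
2. I_R7 = 0.003898 A
3. P_R8 = 0.1951 W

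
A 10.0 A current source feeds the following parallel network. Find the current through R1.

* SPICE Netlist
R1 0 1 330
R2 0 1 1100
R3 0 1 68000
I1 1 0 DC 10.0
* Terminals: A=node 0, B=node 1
All resistors sit directly between nodes 0 and 1, so they are in parallel and share one voltage V; the full source current 10 A splits among them.
1/R_par = 1/330 + 1/1100 + 1/68000 = 0.003954 S  =>  R_par = 252.9 Ω
V = I × R_par = 10 × 252.9 = 2529 V
I_R1 = V/R1 = 2529/330 = 7.664 A

Final answer: 7.664 A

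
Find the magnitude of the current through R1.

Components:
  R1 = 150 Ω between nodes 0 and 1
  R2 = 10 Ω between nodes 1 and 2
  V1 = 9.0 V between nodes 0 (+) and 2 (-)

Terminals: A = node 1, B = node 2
Nodal analysis, taking node 2 as the 0 V reference.
Source V1 fixes V_0 = 9 V.
KCL at each unknown node (sum of currents leaving = 0; resistances in Ω):
  Node 1: (V_1 - 9)/150 + (V_1 - 0)/10 = 0
Collecting terms: 0.1067 × V_1 = 0.06  =>  V_1 = 0.5625 V
I_R1 = (V_0 - V_1)/R1 = (9 - 0.5625)/150 = 0.05625 A
|I_R1| = 0.05625 A

Final answer: |I_R1| = 0.05625 A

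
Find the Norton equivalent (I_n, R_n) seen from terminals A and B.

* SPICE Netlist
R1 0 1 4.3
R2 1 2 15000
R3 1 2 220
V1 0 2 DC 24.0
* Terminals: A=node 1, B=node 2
Find the Thévenin equivalent first; then I_n = V_th/R_th and R_n = R_th.
Step 1 — V_th is the open-circuit voltage V_A - V_B (nothing connected across the terminals).
Nodal analysis, taking node 2 as the 0 V reference.
Source V1 fixes V_0 = 24 V.
KCL at each unknown node (sum of currents leaving = 0; resistances in Ω):
  Node 1: (V_1 - 24)/4.3 + (V_1 - 0)/15000 + (V_1 - 0)/220 = 0
Collecting terms: 0.2372 × V_1 = 5.581  =>  V_1 = 23.53 V
V_th = V_1 - V_2 = 23.53 - 0 = 23.53 V
Step 2 — R_th: zero the source — replace V1 by a short circuit (node 2 merges into node 0) — and find the resistance seen between A (node 1) and B (node 0).
Reduce the network between node 1 (A) and node 0 (B) by series/parallel combination:
  Rp1 = R1 ‖ R2 ‖ R3 (parallel, all between nodes 0 and 1) = 1/(1/4.3 + 1/15000 + 1/220) = 4.216 Ω
R_th = 4.216 Ω
I_n = V_th/R_th = 23.53/4.216 = 5.581 A, and R_n = R_th = 4.216 Ω

Final answer: I_n = 5.581 A, R_n = 4.216 Ω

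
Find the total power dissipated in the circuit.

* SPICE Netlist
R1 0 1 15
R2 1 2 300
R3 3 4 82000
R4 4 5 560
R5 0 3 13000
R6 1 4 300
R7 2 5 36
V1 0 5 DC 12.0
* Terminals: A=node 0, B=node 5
Nodal analysis, taking node 5 as the 0 V reference.
Source V1 fixes V_0 = 12 V.
KCL at each unknown node (sum of currents leaving = 0; resistances in Ω):
  Node 1: (V_1 - 12)/15 + (V_1 - V_2)/300 + (V_1 - V_4)/300 = 0
  Node 2: (V_2 - V_1)/300 + (V_2 - 0)/36 = 0
  Node 3: (V_3 - V_4)/82000 + (V_3 - 12)/13000 = 0
  Node 4: (V_4 - V_3)/82000 + (V_4 - 0)/560 + (V_4 - V_1)/300 = 0
Collecting terms (coefficients in siemens):
  0.07333·V_1 - 0.003333·V_2 - 0.003333·V_4 = 0.8
  0.03111·V_2 - 0.003333·V_1 = 0
  0.00008912·V_3 - 0.0000122·V_4 = 0.0009231
  0.005131·V_4 - 0.003333·V_1 - 0.0000122·V_3 = 0
Solving these 4 simultaneous equations (Gaussian elimination) gives:
  V_1 = 11.3 V, V_2 = 1.211 V, V_3 = 11.37 V, V_4 = 7.367 V
Power in each resistor, P = (ΔV)²/R:
  P_R1 = (12 - 11.3)²/15 = 0.03276 W
  P_R2 = (11.3 - 1.211)²/300 = 0.3393 W
  P_R3 = (11.37 - 7.367)²/82000 = 0.000195 W
  P_R4 = (7.367 - 0)²/560 = 0.09692 W
  P_R5 = (12 - 11.37)²/13000 = 0.00003092 W
  P_R6 = (11.3 - 7.367)²/300 = 0.05153 W
  P_R7 = (1.211 - 0)²/36 = 0.04071 W
P_total = P_R1 + P_R2 + P_R3 + P_R4 + P_R5 + P_R6 + P_R7 = 0.5614 W

Final answer: 0.5614 W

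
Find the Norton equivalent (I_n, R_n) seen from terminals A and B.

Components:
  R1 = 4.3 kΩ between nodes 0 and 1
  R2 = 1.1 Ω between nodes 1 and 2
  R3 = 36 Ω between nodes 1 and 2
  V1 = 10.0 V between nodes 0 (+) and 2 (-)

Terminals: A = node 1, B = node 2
Find the Thévenin equivalent first; then I_n = V_th/R_th and R_n = R_th.
Step 1 — V_th is the open-circuit voltage V_A - V_B (nothing connected across the terminals).
Nodal analysis, taking node 2 as the 0 V reference.
Source V1 fixes V_0 = 10 V.
KCL at each unknown node (sum of currents leaving = 0; resistances in Ω):
  Node 1: (V_1 - 10)/4300 + (V_1 - 0)/1.1 + (V_1 - 0)/36 = 0
Collecting terms: 0.9371 × V_1 = 0.002326  =>  V_1 = 0.002482 V
V_th = V_1 - V_2 = 0.002482 - 0 = 0.002482 V
Step 2 — R_th: zero the source — replace V1 by a short circuit (node 2 merges into node 0) — and find the resistance seen between A (node 1) and B (node 0).
Reduce the network between node 1 (A) and node 0 (B) by series/parallel combination:
  Rp1 = R1 ‖ R2 ‖ R3 (parallel, all between nodes 0 and 1) = 1/(1/4300 + 1/1.1 + 1/36) = 1.067 Ω
R_th = 1.067 Ω
I_n = V_th/R_th = 0.002482/1.067 = 0.002326 A, and R_n = R_th = 1.067 Ω

Final answer: I_n = 0.002326 A, R_n = 1.067 Ω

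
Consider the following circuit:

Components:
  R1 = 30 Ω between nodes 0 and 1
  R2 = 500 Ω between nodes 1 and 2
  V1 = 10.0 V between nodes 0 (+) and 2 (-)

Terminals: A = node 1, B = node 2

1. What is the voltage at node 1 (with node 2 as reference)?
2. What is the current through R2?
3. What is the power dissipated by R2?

Nodal analysis, taking node 2 as the 0 V reference.
Source V1 fixes V_0 = 10 V.
KCL at each unknown node (sum of currents leaving = 0; resistances in Ω):
  Node 1: (V_1 - 10)/30 + (V_1 - 0)/500 = 0
Collecting terms: 0.03533 × V_1 = 0.3333  =>  V_1 = 9.434 V
Part 1:
  Read off the nodal solution: V_1 = 9.434 V
Part 2:
  I_R2 = (V_1 - V_2)/R2 = (9.434 - 0)/500 = 0.01887 A
  Magnitude: I_R2 = 0.01887 A
Part 3:
  I_R2 = (V_1 - V_2)/R2 = (9.434 - 0)/500 = 0.01887 A
  P_R2 = I_R2² × R2 = (0.01887)² × 500 = 0.178 W

Final answers:
1. V_1 = 9.434 V
2. I_R2 = 0.01887 A
3. P_R2 = 0.178 W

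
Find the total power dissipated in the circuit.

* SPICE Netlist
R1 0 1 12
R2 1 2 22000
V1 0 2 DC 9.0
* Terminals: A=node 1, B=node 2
Nodal analysis, taking node 2 as the 0 V reference.
Source V1 fixes V_0 = 9 V.
KCL at each unknown node (sum of currents leaving = 0; resistances in Ω):
  Node 1: (V_1 - 9)/12 + (V_1 - 0)/22000 = 0
Collecting terms: 0.08338 × V_1 = 0.75  =>  V_1 = 8.995 V
Power in each resistor, P = (ΔV)²/R:
  P_R1 = (9 - 8.995)²/12 = 0.000002006 W
  P_R2 = (8.995 - 0)²/22000 = 0.003678 W
P_total = P_R1 + P_R2 = 0.00368 W

Final answer: 0.00368 W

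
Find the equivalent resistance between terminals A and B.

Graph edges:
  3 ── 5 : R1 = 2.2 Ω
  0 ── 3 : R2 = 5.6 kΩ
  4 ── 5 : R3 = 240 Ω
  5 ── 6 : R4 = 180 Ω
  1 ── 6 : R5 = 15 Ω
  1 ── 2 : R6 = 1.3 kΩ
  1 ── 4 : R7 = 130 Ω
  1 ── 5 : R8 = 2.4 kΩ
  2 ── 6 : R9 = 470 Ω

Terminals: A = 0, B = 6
Reduce the network between node 0 (A) and node 6 (B) by series/parallel combination:
  Rs1 = R6 + R9 (series, joined only at node 2) = 1300 + 470 = 1770 Ω
  Rp1 = R5 ‖ Rs1 (parallel, both between nodes 1 and 6) = 1/(1/15 + 1/1770) = 14.87 Ω
  Rs2 = R2 + R1 (series, joined only at node 3) = 5600 + 2.2 = 5602 Ω
  Rs3 = R7 + R3 (series, joined only at node 4) = 130 + 240 = 370 Ω
  Rp2 = R8 ‖ Rs3 (parallel, both between nodes 1 and 5) = 1/(1/2400 + 1/370) = 320.6 Ω
  Rs4 = Rp1 + Rp2 (series, joined only at node 1) = 14.87 + 320.6 = 335.5 Ω
  Rp3 = R4 ‖ Rs4 (parallel, both between nodes 5 and 6) = 1/(1/180 + 1/335.5) = 117.1 Ω
  Rs5 = Rs2 + Rp3 (series, joined only at node 5) = 5602 + 117.1 = 5719 Ω
R_eq = 5.719 kΩ

Final answer: 5.719 kΩ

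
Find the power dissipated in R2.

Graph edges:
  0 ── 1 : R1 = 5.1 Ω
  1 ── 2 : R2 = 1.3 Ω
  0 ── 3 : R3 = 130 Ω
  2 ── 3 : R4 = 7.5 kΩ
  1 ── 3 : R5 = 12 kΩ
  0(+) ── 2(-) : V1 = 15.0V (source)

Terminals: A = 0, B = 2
Nodal analysis, taking node 2 as the 0 V reference.
Source V1 fixes V_0 = 15 V.
KCL at each unknown node (sum of currents leaving = 0; resistances in Ω):
  Node 1: (V_1 - 15)/5.1 + (V_1 - 0)/1.3 + (V_1 - V_3)/12000 = 0
  Node 3: (V_3 - 15)/130 + (V_3 - 0)/7500 + (V_3 - V_1)/12000 = 0
Collecting terms (coefficients in siemens):
  0.9654·V_1 - 0.00008333·V_3 = 2.941
  0.007909·V_3 - 0.00008333·V_1 = 0.1154
Determinant D = (0.9654)(0.007909) - (-0.00008333)(-0.00008333) = 0.007635
V_1 = [(2.941)(0.007909) - (-0.00008333)(0.1154)]/D = 3.048 V
V_3 = [(0.9654)(0.1154) - (2.941)(-0.00008333)]/D = 14.62 V
I_R2 = (V_1 - V_2)/R2 = (3.048 - 0)/1.3 = 2.345 A
P_R2 = I_R2² × R2 = (2.345)² × 1.3 = 7.146 W

Final answer: 7.146 W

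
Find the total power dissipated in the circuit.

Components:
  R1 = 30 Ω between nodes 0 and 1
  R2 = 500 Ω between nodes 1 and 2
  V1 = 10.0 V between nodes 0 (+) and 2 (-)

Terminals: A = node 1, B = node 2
Nodal analysis, taking node 2 as the 0 V reference.
Source V1 fixes V_0 = 10 V.
KCL at each unknown node (sum of currents leaving = 0; resistances in Ω):
  Node 1: (V_1 - 10)/30 + (V_1 - 0)/500 = 0
Collecting terms: 0.03533 × V_1 = 0.3333  =>  V_1 = 9.434 V
Power in each resistor, P = (ΔV)²/R:
  P_R1 = (10 - 9.434)²/30 = 0.01068 W
  P_R2 = (9.434 - 0)²/500 = 0.178 W
P_total = P_R1 + P_R2 = 0.1887 W

Final answer: 0.1887 W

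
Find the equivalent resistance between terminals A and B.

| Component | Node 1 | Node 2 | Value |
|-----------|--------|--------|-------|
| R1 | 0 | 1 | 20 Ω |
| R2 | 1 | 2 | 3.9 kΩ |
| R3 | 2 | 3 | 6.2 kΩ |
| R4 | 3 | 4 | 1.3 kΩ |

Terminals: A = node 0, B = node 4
Reduce the network between node 0 (A) and node 4 (B) by series/parallel combination:
  Rs1 = R1 + R2 (series, joined only at node 1) = 20 + 3900 = 3920 Ω
  Rs2 = R3 + Rs1 (series, joined only at node 2) = 6200 + 3920 = 10120 Ω
  Rs3 = R4 + Rs2 (series, joined only at node 3) = 1300 + 10120 = 11420 Ω
R_eq = 11.42 kΩ

Final answer: 11.42 kΩ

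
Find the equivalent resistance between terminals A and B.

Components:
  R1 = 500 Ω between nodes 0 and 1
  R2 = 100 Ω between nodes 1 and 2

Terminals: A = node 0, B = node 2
Reduce the network between node 0 (A) and node 2 (B) by series/parallel combination:
  Rs1 = R1 + R2 (series, joined only at node 1) = 500 + 100 = 600 Ω
R_eq = 600 Ω

Final answer: 600 Ω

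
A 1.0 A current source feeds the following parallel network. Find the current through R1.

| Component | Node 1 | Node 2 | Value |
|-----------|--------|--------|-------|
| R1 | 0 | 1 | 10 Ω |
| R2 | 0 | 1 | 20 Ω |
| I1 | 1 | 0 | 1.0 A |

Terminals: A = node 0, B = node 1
All resistors sit directly between nodes 0 and 1, so they are in parallel and share one voltage V; the full source current 1 A splits among them.
1/R_par = 1/10 + 1/20 = 0.15 S  =>  R_par = 6.667 Ω
V = I × R_par = 1 × 6.667 = 6.667 V
I_R1 = V/R1 = 6.667/10 = 0.6667 A

Final answer: 0.6667 A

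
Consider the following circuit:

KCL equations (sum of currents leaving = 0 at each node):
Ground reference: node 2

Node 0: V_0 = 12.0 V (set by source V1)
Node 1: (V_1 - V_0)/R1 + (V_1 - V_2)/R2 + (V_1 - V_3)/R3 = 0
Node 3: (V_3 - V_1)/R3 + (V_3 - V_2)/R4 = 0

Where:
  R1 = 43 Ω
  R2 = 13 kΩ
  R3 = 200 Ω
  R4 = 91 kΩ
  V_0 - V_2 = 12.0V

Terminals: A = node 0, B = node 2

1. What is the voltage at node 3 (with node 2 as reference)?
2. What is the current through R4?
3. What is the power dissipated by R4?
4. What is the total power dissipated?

Nodal analysis, taking node 2 as the 0 V reference.
Source V1 fixes V_0 = 12 V.
KCL at each unknown node (sum of currents leaving = 0; resistances in Ω):
  Node 1: (V_1 - 12)/43 + (V_1 - 0)/13000 + (V_1 - V_3)/200 = 0
  Node 3: (V_3 - V_1)/200 + (V_3 - 0)/91000 = 0
Collecting terms (coefficients in siemens):
  0.02833·V_1 - 0.005·V_3 = 0.2791
  0.005011·V_3 - 0.005·V_1 = 0
Determinant D = (0.02833)(0.005011) - (-0.005)(-0.005) = 0.000117
V_1 = [(0.2791)(0.005011) - (-0.005)(0)]/D = 11.95 V
V_3 = [(0.02833)(0) - (0.2791)(-0.005)]/D = 11.93 V
Part 1:
  Read off the nodal solution: V_3 = 11.93 V
Part 2:
  I_R4 = (V_2 - V_3)/R4 = (0 - 11.93)/91000 = -0.0001311 A
  Magnitude: I_R4 = 0.0001311 A
Part 3:
  I_R4 = (V_2 - V_3)/R4 = (0 - 11.93)/91000 = -0.0001311 A
  P_R4 = I_R4² × R4 = (-0.0001311)² × 91000 = 0.001564 W
Part 4:
  Power in each resistor, P = (ΔV)²/R:
    P_R1 = (12 - 11.95)²/43 = 0.00004747 W
    P_R2 = (11.95 - 0)²/13000 = 0.01099 W
    P_R3 = (11.95 - 11.93)²/200 = 0.000003437 W
    P_R4 = (0 - 11.93)²/91000 = 0.001564 W
  P_total = P_R1 + P_R2 + P_R3 + P_R4 = 0.01261 W

Final answers:
1. V_3 = 11.93 V
2. I_R4 = 0.0001311 A
3. P_R4 = 0.001564 W
4. P_total = 0.01261 W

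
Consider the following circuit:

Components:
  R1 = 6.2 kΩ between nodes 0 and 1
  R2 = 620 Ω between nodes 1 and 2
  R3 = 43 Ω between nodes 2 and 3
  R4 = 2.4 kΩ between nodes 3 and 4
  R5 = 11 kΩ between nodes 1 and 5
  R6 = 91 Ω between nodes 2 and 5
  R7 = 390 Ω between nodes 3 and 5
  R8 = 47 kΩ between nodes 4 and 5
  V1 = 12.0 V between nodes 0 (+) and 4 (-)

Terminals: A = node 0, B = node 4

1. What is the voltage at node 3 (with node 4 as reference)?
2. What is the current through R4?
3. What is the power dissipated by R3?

Nodal analysis, taking node 4 as the 0 V reference.
Source V1 fixes V_0 = 12 V.
KCL at each unknown node (sum of currents leaving = 0; resistances in Ω):
  Node 1: (V_1 - 12)/6200 + (V_1 - V_2)/620 + (V_1 - V_5)/11000 = 0
  Node 2: (V_2 - V_1)/620 + (V_2 - V_3)/43 + (V_2 - V_5)/91 = 0
  Node 3: (V_3 - V_2)/43 + (V_3 - 0)/2400 + (V_3 - V_5)/390 = 0
  Node 5: (V_5 - V_1)/11000 + (V_5 - V_2)/91 + (V_5 - V_3)/390 + (V_5 - 0)/47000 = 0
Collecting terms (coefficients in siemens):
  0.001865·V_1 - 0.001613·V_2 - 0.00009091·V_5 = 0.001935
  0.03586·V_2 - 0.001613·V_1 - 0.02326·V_3 - 0.01099·V_5 = 0
  0.02624·V_3 - 0.02326·V_2 - 0.002564·V_5 = 0
  0.01367·V_5 - 0.00009091·V_1 - 0.01099·V_2 - 0.002564·V_3 = 0
Solving these 4 simultaneous equations (Gaussian elimination) gives:
  V_1 = 3.83 V, V_2 = 3.057 V, V_3 = 3.007 V, V_5 = 3.048 V
Part 1:
  Read off the nodal solution: V_3 = 3.007 V
Part 2:
  I_R4 = (V_3 - V_4)/R4 = (3.007 - 0)/2400 = 0.001253 A
  Magnitude: I_R4 = 0.001253 A
Part 3:
  I_R3 = (V_2 - V_3)/R3 = (3.057 - 3.007)/43 = 0.001149 A
  P_R3 = I_R3² × R3 = (0.001149)² × 43 = 0.00005678 W

Final answers:
1. V_3 = 3.007 V
2. I_R4 = 0.001253 A
3. P_R3 = 5.678e-05 W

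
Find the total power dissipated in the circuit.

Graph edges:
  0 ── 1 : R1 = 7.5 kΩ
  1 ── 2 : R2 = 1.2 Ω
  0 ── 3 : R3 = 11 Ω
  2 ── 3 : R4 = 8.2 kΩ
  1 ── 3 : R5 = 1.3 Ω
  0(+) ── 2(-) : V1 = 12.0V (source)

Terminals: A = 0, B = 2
Nodal analysis, taking node 2 as the 0 V reference.
Source V1 fixes V_0 = 12 V.
KCL at each unknown node (sum of currents leaving = 0; resistances in Ω):
  Node 1: (V_1 - 12)/7500 + (V_1 - 0)/1.2 + (V_1 - V_3)/1.3 = 0
  Node 3: (V_3 - 12)/11 + (V_3 - 0)/8200 + (V_3 - V_1)/1.3 = 0
Collecting terms (coefficients in siemens):
  1.603·V_1 - 0.7692·V_3 = 0.0016
  0.8603·V_3 - 0.7692·V_1 = 1.091
Determinant D = (1.603)(0.8603) - (-0.7692)(-0.7692) = 0.787
V_1 = [(0.0016)(0.8603) - (-0.7692)(1.091)]/D = 1.068 V
V_3 = [(1.603)(1.091) - (0.0016)(-0.7692)]/D = 2.223 V
Power in each resistor, P = (ΔV)²/R:
  P_R1 = (12 - 1.068)²/7500 = 0.01593 W
  P_R2 = (1.068 - 0)²/1.2 = 0.9505 W
  P_R3 = (12 - 2.223)²/11 = 8.69 W
  P_R4 = (0 - 2.223)²/8200 = 0.0006027 W
  P_R5 = (1.068 - 2.223)²/1.3 = 1.026 W
P_total = P_R1 + P_R2 + P_R3 + P_R4 + P_R5 = 10.68 W

Final answer: 10.68 W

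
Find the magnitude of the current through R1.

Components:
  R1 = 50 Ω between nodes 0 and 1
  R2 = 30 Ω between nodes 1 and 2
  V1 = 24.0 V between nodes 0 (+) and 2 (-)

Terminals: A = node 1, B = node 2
Nodal analysis, taking node 2 as the 0 V reference.
Source V1 fixes V_0 = 24 V.
KCL at each unknown node (sum of currents leaving = 0; resistances in Ω):
  Node 1: (V_1 - 24)/50 + (V_1 - 0)/30 = 0
Collecting terms: 0.05333 × V_1 = 0.48  =>  V_1 = 9 V
I_R1 = (V_0 - V_1)/R1 = (24 - 9)/50 = 0.3 A
|I_R1| = 0.3 A

Final answer: |I_R1| = 0.3 A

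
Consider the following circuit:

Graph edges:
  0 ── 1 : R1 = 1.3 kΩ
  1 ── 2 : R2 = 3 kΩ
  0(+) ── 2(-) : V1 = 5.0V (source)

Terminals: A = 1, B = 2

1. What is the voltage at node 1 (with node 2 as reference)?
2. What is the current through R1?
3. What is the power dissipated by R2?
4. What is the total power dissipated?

Nodal analysis, taking node 2 as the 0 V reference.
Source V1 fixes V_0 = 5 V.
KCL at each unknown node (sum of currents leaving = 0; resistances in Ω):
  Node 1: (V_1 - 5)/1300 + (V_1 - 0)/3000 = 0
Collecting terms: 0.001103 × V_1 = 0.003846  =>  V_1 = 3.488 V
Part 1:
  Read off the nodal solution: V_1 = 3.488 V
Part 2:
  I_R1 = (V_0 - V_1)/R1 = (5 - 3.488)/1300 = 0.001163 A
  Magnitude: I_R1 = 0.001163 A
Part 3:
  I_R2 = (V_1 - V_2)/R2 = (3.488 - 0)/3000 = 0.001163 A
  P_R2 = I_R2² × R2 = (0.001163)² × 3000 = 0.004056 W
Part 4:
  Power in each resistor, P = (ΔV)²/R:
    P_R1 = (5 - 3.488)²/1300 = 0.001758 W
    P_R2 = (3.488 - 0)²/3000 = 0.004056 W
  P_total = P_R1 + P_R2 = 0.005814 W

Final answers:
1. V_1 = 3.488 V
2. I_R1 = 0.001163 A
3. P_R2 = 0.004056 W
4. P_total = 0.005814 W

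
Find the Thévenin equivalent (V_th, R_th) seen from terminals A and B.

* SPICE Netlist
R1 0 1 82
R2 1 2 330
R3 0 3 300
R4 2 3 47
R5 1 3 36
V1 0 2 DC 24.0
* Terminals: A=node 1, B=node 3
Step 1 — V_th is the open-circuit voltage V_A - V_B (nothing connected across the terminals).
Nodal analysis, taking node 2 as the 0 V reference.
Source V1 fixes V_0 = 24 V.
KCL at each unknown node (sum of currents leaving = 0; resistances in Ω):
  Node 1: (V_1 - 24)/82 + (V_1 - 0)/330 + (V_1 - V_3)/36 = 0
  Node 3: (V_3 - 24)/300 + (V_3 - 0)/47 + (V_3 - V_1)/36 = 0
Collecting terms (coefficients in siemens):
  0.043·V_1 - 0.02778·V_3 = 0.2927
  0.05239·V_3 - 0.02778·V_1 = 0.08
Determinant D = (0.043)(0.05239) - (-0.02778)(-0.02778) = 0.001481
V_1 = [(0.2927)(0.05239) - (-0.02778)(0.08)]/D = 11.85 V
V_3 = [(0.043)(0.08) - (0.2927)(-0.02778)]/D = 7.811 V
V_th = V_1 - V_3 = 11.85 - 7.811 = 4.04 V
Step 2 — R_th: zero the source — replace V1 by a short circuit (node 2 merges into node 0) — and find the resistance seen between A (node 1) and B (node 3).
Reduce the network between node 1 (A) and node 3 (B) by series/parallel combination:
  Rp1 = R1 ‖ R2 (parallel, both between nodes 0 and 1) = 1/(1/82 + 1/330) = 65.68 Ω
  Rp2 = R3 ‖ R4 (parallel, both between nodes 0 and 3) = 1/(1/300 + 1/47) = 40.63 Ω
  Rs1 = Rp1 + Rp2 (series, joined only at node 0) = 65.68 + 40.63 = 106.3 Ω
  Rp3 = R5 ‖ Rs1 (parallel, both between nodes 1 and 3) = 1/(1/36 + 1/106.3) = 26.89 Ω
R_th = 26.89 Ω

Final answer: V_th = 4.04 V, R_th = 26.89 Ω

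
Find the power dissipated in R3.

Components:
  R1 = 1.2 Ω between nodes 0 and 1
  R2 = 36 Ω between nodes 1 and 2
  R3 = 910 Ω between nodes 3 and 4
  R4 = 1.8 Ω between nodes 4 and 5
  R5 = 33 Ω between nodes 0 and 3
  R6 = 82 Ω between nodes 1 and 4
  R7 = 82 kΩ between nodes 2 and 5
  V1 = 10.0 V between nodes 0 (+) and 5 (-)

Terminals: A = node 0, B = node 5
Nodal analysis, taking node 5 as the 0 V reference.
Source V1 fixes V_0 = 10 V.
KCL at each unknown node (sum of currents leaving = 0; resistances in Ω):
  Node 1: (V_1 - 10)/1.2 + (V_1 - V_2)/36 + (V_1 - V_4)/82 = 0
  Node 2: (V_2 - V_1)/36 + (V_2 - 0)/82000 = 0
  Node 3: (V_3 - V_4)/910 + (V_3 - 10)/33 = 0
  Node 4: (V_4 - V_3)/910 + (V_4 - 0)/1.8 + (V_4 - V_1)/82 = 0
Collecting terms (coefficients in siemens):
  0.8733·V_1 - 0.02778·V_2 - 0.0122·V_4 = 8.333
  0.02779·V_2 - 0.02778·V_1 = 0
  0.0314·V_3 - 0.001099·V_4 = 0.303
  0.5688·V_4 - 0.0122·V_1 - 0.001099·V_3 = 0
Solving these 4 simultaneous equations (Gaussian elimination) gives:
  V_1 = 9.859 V, V_2 = 9.855 V, V_3 = 9.658 V, V_4 = 0.23 V
I_R3 = (V_3 - V_4)/R3 = (9.658 - 0.23)/910 = 0.01036 A
P_R3 = I_R3² × R3 = (0.01036)² × 910 = 0.09768 W

Final answer: 0.09768 W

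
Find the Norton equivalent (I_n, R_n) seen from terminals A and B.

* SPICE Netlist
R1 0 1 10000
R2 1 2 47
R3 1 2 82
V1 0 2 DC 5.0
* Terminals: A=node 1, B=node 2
Find the Thévenin equivalent first; then I_n = V_th/R_th and R_n = R_th.
Step 1 — V_th is the open-circuit voltage V_A - V_B (nothing connected across the terminals).
Nodal analysis, taking node 2 as the 0 V reference.
Source V1 fixes V_0 = 5 V.
KCL at each unknown node (sum of currents leaving = 0; resistances in Ω):
  Node 1: (V_1 - 5)/10000 + (V_1 - 0)/47 + (V_1 - 0)/82 = 0
Collecting terms: 0.03357 × V_1 = 0.0005  =>  V_1 = 0.01489 V
V_th = V_1 - V_2 = 0.01489 - 0 = 0.01489 V
Step 2 — R_th: zero the source — replace V1 by a short circuit (node 2 merges into node 0) — and find the resistance seen between A (node 1) and B (node 0).
Reduce the network between node 1 (A) and node 0 (B) by series/parallel combination:
  Rp1 = R1 ‖ R2 ‖ R3 (parallel, all between nodes 0 and 1) = 1/(1/10000 + 1/47 + 1/82) = 29.79 Ω
R_th = 29.79 Ω
I_n = V_th/R_th = 0.01489/29.79 = 0.0005 A, and R_n = R_th = 29.79 Ω

Final answer: I_n = 0.0005 A, R_n = 29.79 Ω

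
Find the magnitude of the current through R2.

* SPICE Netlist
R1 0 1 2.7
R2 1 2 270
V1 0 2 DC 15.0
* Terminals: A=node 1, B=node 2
Nodal analysis, taking node 2 as the 0 V reference.
Source V1 fixes V_0 = 15 V.
KCL at each unknown node (sum of currents leaving = 0; resistances in Ω):
  Node 1: (V_1 - 15)/2.7 + (V_1 - 0)/270 = 0
Collecting terms: 0.3741 × V_1 = 5.556  =>  V_1 = 14.85 V
I_R2 = (V_1 - V_2)/R2 = (14.85 - 0)/270 = 0.05501 A
|I_R2| = 0.05501 A

Final answer: |I_R2| = 0.05501 A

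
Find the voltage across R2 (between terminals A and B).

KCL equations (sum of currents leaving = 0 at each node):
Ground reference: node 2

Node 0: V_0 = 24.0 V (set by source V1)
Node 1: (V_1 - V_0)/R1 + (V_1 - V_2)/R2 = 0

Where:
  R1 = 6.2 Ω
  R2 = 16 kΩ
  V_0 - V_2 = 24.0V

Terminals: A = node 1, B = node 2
R1 and R2 are in series across V1 (node 0 → node 1 → node 2), and the output A–B is taken across R2, so this is a voltage divider.
Series current: I = V1/(R1 + R2) = 24/(6.2 + 16000) = 24/16010 = 0.001499 A
V_R2 = I × R2 = V1 × R2/(R1 + R2) = 24 × 16000/16010 = 23.99 V

Final answer: 23.99 V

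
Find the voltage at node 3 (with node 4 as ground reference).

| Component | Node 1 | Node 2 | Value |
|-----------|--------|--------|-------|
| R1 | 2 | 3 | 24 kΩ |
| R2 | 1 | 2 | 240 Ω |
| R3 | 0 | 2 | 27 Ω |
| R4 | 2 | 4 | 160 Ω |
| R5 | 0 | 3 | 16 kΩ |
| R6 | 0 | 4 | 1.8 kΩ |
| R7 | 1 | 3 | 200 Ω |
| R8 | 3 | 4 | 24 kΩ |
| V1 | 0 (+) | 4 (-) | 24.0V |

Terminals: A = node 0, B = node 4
Nodal analysis, taking node 4 as the 0 V reference.
Source V1 fixes V_0 = 24 V.
KCL at each unknown node (sum of currents leaving = 0; resistances in Ω):
  Node 1: (V_1 - V_2)/240 + (V_1 - V_3)/200 = 0
  Node 2: (V_2 - V_3)/24000 + (V_2 - V_1)/240 + (V_2 - 24)/27 + (V_2 - 0)/160 = 0
  Node 3: (V_3 - V_2)/24000 + (V_3 - 24)/16000 + (V_3 - V_1)/200 + (V_3 - 0)/24000 = 0
Collecting terms (coefficients in siemens):
  0.009167·V_1 - 0.004167·V_2 - 0.005·V_3 = 0
  0.0475·V_2 - 0.004167·V_1 - 0.00004167·V_3 = 0.8889
  0.005146·V_3 - 0.005·V_1 - 0.00004167·V_2 = 0.0015
Solving these 3 simultaneous equations (Gaussian elimination) gives:
  V_1 = 20.38 V, V_2 = 20.52 V, V_3 = 20.26 V
The requested potential is V_3 = 20.26 V.

Final answer: V_3 = 20.26 V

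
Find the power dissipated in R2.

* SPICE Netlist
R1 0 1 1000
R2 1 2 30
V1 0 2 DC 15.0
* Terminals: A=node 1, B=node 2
Nodal analysis, taking node 2 as the 0 V reference.
Source V1 fixes V_0 = 15 V.
KCL at each unknown node (sum of currents leaving = 0; resistances in Ω):
  Node 1: (V_1 - 15)/1000 + (V_1 - 0)/30 = 0
Collecting terms: 0.03433 × V_1 = 0.015  =>  V_1 = 0.4369 V
I_R2 = (V_1 - V_2)/R2 = (0.4369 - 0)/30 = 0.01456 A
P_R2 = I_R2² × R2 = (0.01456)² × 30 = 0.006363 W

Final answer: 0.006363 W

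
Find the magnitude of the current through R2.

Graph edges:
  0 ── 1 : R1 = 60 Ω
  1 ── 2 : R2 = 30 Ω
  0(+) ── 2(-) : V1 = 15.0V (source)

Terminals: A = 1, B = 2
Nodal analysis, taking node 2 as the 0 V reference.
Source V1 fixes V_0 = 15 V.
KCL at each unknown node (sum of currents leaving = 0; resistances in Ω):
  Node 1: (V_1 - 15)/60 + (V_1 - 0)/30 = 0
Collecting terms: 0.05 × V_1 = 0.25  =>  V_1 = 5 V
I_R2 = (V_1 - V_2)/R2 = (5 - 0)/30 = 0.1667 A
|I_R2| = 0.1667 A

Final answer: |I_R2| = 0.1667 A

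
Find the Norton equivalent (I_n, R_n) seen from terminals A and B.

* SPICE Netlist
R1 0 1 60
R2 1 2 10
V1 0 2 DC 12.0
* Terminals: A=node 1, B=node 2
Find the Thévenin equivalent first; then I_n = V_th/R_th and R_n = R_th.
Step 1 — V_th is the open-circuit voltage V_A - V_B (nothing connected across the terminals).
Nodal analysis, taking node 2 as the 0 V reference.
Source V1 fixes V_0 = 12 V.
KCL at each unknown node (sum of currents leaving = 0; resistances in Ω):
  Node 1: (V_1 - 12)/60 + (V_1 - 0)/10 = 0
Collecting terms: 0.1167 × V_1 = 0.2  =>  V_1 = 1.714 V
V_th = V_1 - V_2 = 1.714 - 0 = 1.714 V
Step 2 — R_th: zero the source — replace V1 by a short circuit (node 2 merges into node 0) — and find the resistance seen between A (node 1) and B (node 0).
Reduce the network between node 1 (A) and node 0 (B) by series/parallel combination:
  Rp1 = R1 ‖ R2 (parallel, both between nodes 0 and 1) = 1/(1/60 + 1/10) = 8.571 Ω
R_th = 8.571 Ω
I_n = V_th/R_th = 1.714/8.571 = 0.2 A, and R_n = R_th = 8.571 Ω

Final answer: I_n = 0.2 A, R_n = 8.571 Ω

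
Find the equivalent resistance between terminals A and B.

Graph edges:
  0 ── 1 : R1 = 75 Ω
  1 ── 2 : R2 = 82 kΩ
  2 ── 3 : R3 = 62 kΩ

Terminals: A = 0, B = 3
Reduce the network between node 0 (A) and node 3 (B) by series/parallel combination:
  Rs1 = R1 + R2 (series, joined only at node 1) = 75 + 82000 = 82080 Ω
  Rs2 = R3 + Rs1 (series, joined only at node 2) = 62000 + 82080 = 144100 Ω
R_eq = 144.1 kΩ

Final answer: 144.1 kΩ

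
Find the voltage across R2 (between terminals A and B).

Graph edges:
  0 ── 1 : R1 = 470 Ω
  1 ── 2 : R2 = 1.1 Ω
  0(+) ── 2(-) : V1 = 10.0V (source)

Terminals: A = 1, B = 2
R1 and R2 are in series across V1 (node 0 → node 1 → node 2), and the output A–B is taken across R2, so this is a voltage divider.
Series current: I = V1/(R1 + R2) = 10/(470 + 1.1) = 10/471.1 = 0.02123 A
V_R2 = I × R2 = V1 × R2/(R1 + R2) = 10 × 1.1/471.1 = 0.02335 V

Final answer: 0.02335 V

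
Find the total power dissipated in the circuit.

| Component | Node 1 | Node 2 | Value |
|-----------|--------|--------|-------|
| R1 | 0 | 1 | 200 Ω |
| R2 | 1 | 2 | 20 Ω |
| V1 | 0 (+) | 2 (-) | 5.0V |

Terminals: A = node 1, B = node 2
Nodal analysis, taking node 2 as the 0 V reference.
Source V1 fixes V_0 = 5 V.
KCL at each unknown node (sum of currents leaving = 0; resistances in Ω):
  Node 1: (V_1 - 5)/200 + (V_1 - 0)/20 = 0
Collecting terms: 0.055 × V_1 = 0.025  =>  V_1 = 0.4545 V
Power in each resistor, P = (ΔV)²/R:
  P_R1 = (5 - 0.4545)²/200 = 0.1033 W
  P_R2 = (0.4545 - 0)²/20 = 0.01033 W
P_total = P_R1 + P_R2 = 0.1136 W

Final answer: 0.1136 W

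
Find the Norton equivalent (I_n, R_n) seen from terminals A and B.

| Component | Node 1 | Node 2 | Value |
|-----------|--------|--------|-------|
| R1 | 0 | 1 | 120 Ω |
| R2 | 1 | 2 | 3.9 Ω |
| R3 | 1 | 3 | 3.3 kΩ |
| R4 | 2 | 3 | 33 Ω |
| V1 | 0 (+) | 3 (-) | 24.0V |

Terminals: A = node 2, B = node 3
Find the Thévenin equivalent first; then I_n = V_th/R_th and R_n = R_th.
Step 1 — V_th is the open-circuit voltage V_A - V_B (nothing connected across the terminals).
Nodal analysis, taking node 3 as the 0 V reference.
Source V1 fixes V_0 = 24 V.
KCL at each unknown node (sum of currents leaving = 0; resistances in Ω):
  Node 1: (V_1 - 24)/120 + (V_1 - V_2)/3.9 + (V_1 - 0)/3300 = 0
  Node 2: (V_2 - V_1)/3.9 + (V_2 - 0)/33 = 0
Collecting terms (coefficients in siemens):
  0.265·V_1 - 0.2564·V_2 = 0.2
  0.2867·V_2 - 0.2564·V_1 = 0
Determinant D = (0.265)(0.2867) - (-0.2564)(-0.2564) = 0.01025
V_1 = [(0.2)(0.2867) - (-0.2564)(0)]/D = 5.596 V
V_2 = [(0.265)(0) - (0.2)(-0.2564)]/D = 5.005 V
V_th = V_2 - V_3 = 5.005 - 0 = 5.005 V
Step 2 — R_th: zero the source — replace V1 by a short circuit (node 3 merges into node 0) — and find the resistance seen between A (node 2) and B (node 0).
Reduce the network between node 2 (A) and node 0 (B) by series/parallel combination:
  Rp1 = R1 ‖ R3 (parallel, both between nodes 0 and 1) = 1/(1/120 + 1/3300) = 115.8 Ω
  Rs1 = R2 + Rp1 (series, joined only at node 1) = 3.9 + 115.8 = 119.7 Ω
  Rp2 = R4 ‖ Rs1 (parallel, both between nodes 0 and 2) = 1/(1/33 + 1/119.7) = 25.87 Ω
R_th = 25.87 Ω
I_n = V_th/R_th = 5.005/25.87 = 0.1935 A, and R_n = R_th = 25.87 Ω

Final answer: I_n = 0.1935 A, R_n = 25.87 Ω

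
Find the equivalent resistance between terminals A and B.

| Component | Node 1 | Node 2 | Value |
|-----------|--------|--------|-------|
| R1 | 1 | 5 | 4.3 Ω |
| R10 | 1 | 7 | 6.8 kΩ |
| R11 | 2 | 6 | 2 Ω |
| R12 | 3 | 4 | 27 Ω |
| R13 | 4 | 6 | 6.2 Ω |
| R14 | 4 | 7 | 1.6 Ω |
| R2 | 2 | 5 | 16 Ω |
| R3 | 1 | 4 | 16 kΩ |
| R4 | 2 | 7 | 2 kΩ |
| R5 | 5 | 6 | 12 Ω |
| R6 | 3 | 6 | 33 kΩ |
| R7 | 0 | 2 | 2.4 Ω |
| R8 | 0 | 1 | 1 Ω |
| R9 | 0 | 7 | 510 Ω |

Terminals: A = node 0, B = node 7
The network is not a plain series/parallel combination. Inject a 1 A test current into terminal A (node 0) and return it from terminal B (node 7); then R_eq = V_A / (1 A).
Nodal analysis, taking node 7 as the 0 V reference.
Current source I_test pushes 1 A into node 0 and draws it out of node 7.
KCL at each unknown node (sum of currents leaving = 0; resistances in Ω):
  Node 0: (V_0 - V_2)/2.4 + (V_0 - V_1)/1 + (V_0 - 0)/510 - 1 = 0
  Node 1: (V_1 - V_0)/1 + (V_1 - V_5)/4.3 + (V_1 - V_4)/16000 + (V_1 - 0)/6800 = 0
  Node 2: (V_2 - V_0)/2.4 + (V_2 - V_5)/16 + (V_2 - 0)/2000 + (V_2 - V_6)/2 = 0
  Node 3: (V_3 - V_6)/33000 + (V_3 - V_4)/27 = 0
  Node 4: (V_4 - V_1)/16000 + (V_4 - V_3)/27 + (V_4 - V_6)/6.2 + (V_4 - 0)/1.6 = 0
  Node 5: (V_5 - V_1)/4.3 + (V_5 - V_2)/16 + (V_5 - V_6)/12 = 0
  Node 6: (V_6 - V_2)/2 + (V_6 - V_3)/33000 + (V_6 - V_4)/6.2 + (V_6 - V_5)/12 = 0
Collecting terms (coefficients in siemens):
  1.419·V_0 - 1·V_1 - 0.4167·V_2 = 1
  1.233·V_1 - 1·V_0 - 0.0000625·V_4 - 0.2326·V_5 = 0
  0.9797·V_2 - 0.4167·V_0 - 0.0625·V_5 - 0.5·V_6 = 0
  0.03707·V_3 - 0.03704·V_4 - 0.0000303·V_6 = 0
  0.8234·V_4 - 0.0000625·V_1 - 0.03704·V_3 - 0.1613·V_6 = 0
  0.3784·V_5 - 0.2326·V_1 - 0.0625·V_2 - 0.08333·V_6 = 0
  0.7447·V_6 - 0.5·V_2 - 0.0000303·V_3 - 0.1613·V_4 - 0.08333·V_5 = 0
Solving these 7 simultaneous equations (Gaussian elimination) gives:
  V_0 = 10.96 V, V_1 = 10.74 V, V_2 = 9.156 V, V_3 = 1.561 V
  V_4 = 1.556 V, V_5 = 9.782 V, V_6 = 7.58 V
R_eq = V_0 / 1 A = 10.96 Ω

Final answer: 10.96 Ω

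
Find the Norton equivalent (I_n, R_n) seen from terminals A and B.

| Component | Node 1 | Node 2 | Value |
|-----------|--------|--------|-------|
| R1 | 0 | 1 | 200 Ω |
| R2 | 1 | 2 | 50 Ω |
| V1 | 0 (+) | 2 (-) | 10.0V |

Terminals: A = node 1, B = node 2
Find the Thévenin equivalent first; then I_n = V_th/R_th and R_n = R_th.
Step 1 — V_th is the open-circuit voltage V_A - V_B (nothing connected across the terminals).
Nodal analysis, taking node 2 as the 0 V reference.
Source V1 fixes V_0 = 10 V.
KCL at each unknown node (sum of currents leaving = 0; resistances in Ω):
  Node 1: (V_1 - 10)/200 + (V_1 - 0)/50 = 0
Collecting terms: 0.025 × V_1 = 0.05  =>  V_1 = 2 V
V_th = V_1 - V_2 = 2 - 0 = 2 V
Step 2 — R_th: zero the source — replace V1 by a short circuit (node 2 merges into node 0) — and find the resistance seen between A (node 1) and B (node 0).
Reduce the network between node 1 (A) and node 0 (B) by series/parallel combination:
  Rp1 = R1 ‖ R2 (parallel, both between nodes 0 and 1) = 1/(1/200 + 1/50) = 40 Ω
R_th = 40 Ω
I_n = V_th/R_th = 2/40 = 0.05 A, and R_n = R_th = 40 Ω

Final answer: I_n = 0.05 A, R_n = 40 Ω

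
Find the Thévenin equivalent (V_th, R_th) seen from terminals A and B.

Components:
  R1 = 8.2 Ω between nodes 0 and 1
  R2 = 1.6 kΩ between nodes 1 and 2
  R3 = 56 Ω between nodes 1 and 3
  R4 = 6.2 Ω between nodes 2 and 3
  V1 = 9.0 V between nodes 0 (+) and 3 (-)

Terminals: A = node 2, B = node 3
Step 1 — V_th is the open-circuit voltage V_A - V_B (nothing connected across the terminals).
Nodal analysis, taking node 3 as the 0 V reference.
Source V1 fixes V_0 = 9 V.
KCL at each unknown node (sum of currents leaving = 0; resistances in Ω):
  Node 1: (V_1 - 9)/8.2 + (V_1 - V_2)/1600 + (V_1 - 0)/56 = 0
  Node 2: (V_2 - V_1)/1600 + (V_2 - 0)/6.2 = 0
Collecting terms (coefficients in siemens):
  0.1404·V_1 - 0.000625·V_2 = 1.098
  0.1619·V_2 - 0.000625·V_1 = 0
Determinant D = (0.1404)(0.1619) - (-0.000625)(-0.000625) = 0.02274
V_1 = [(1.098)(0.1619) - (-0.000625)(0)]/D = 7.816 V
V_2 = [(0.1404)(0) - (1.098)(-0.000625)]/D = 0.03017 V
V_th = V_2 - V_3 = 0.03017 - 0 = 0.03017 V
Step 2 — R_th: zero the source — replace V1 by a short circuit (node 3 merges into node 0) — and find the resistance seen between A (node 2) and B (node 0).
Reduce the network between node 2 (A) and node 0 (B) by series/parallel combination:
  Rp1 = R1 ‖ R3 (parallel, both between nodes 0 and 1) = 1/(1/8.2 + 1/56) = 7.153 Ω
  Rs1 = R2 + Rp1 (series, joined only at node 1) = 1600 + 7.153 = 1607 Ω
  Rp2 = R4 ‖ Rs1 (parallel, both between nodes 0 and 2) = 1/(1/6.2 + 1/1607) = 6.176 Ω
R_th = 6.176 Ω

Final answer: V_th = 0.03017 V, R_th = 6.176 Ω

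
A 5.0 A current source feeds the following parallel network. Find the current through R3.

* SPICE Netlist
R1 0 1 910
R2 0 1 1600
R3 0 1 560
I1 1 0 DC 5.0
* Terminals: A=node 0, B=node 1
All resistors sit directly between nodes 0 and 1, so they are in parallel and share one voltage V; the full source current 5 A splits among them.
1/R_par = 1/910 + 1/1600 + 1/560 = 0.00351 S  =>  R_par = 284.9 Ω
V = I × R_par = 5 × 284.9 = 1425 V
I_R3 = V/R3 = 1425/560 = 2.544 A

Final answer: 2.544 A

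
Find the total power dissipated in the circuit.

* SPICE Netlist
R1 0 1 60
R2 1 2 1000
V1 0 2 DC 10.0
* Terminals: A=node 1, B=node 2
Nodal analysis, taking node 2 as the 0 V reference.
Source V1 fixes V_0 = 10 V.
KCL at each unknown node (sum of currents leaving = 0; resistances in Ω):
  Node 1: (V_1 - 10)/60 + (V_1 - 0)/1000 = 0
Collecting terms: 0.01767 × V_1 = 0.1667  =>  V_1 = 9.434 V
Power in each resistor, P = (ΔV)²/R:
  P_R1 = (10 - 9.434)²/60 = 0.00534 W
  P_R2 = (9.434 - 0)²/1000 = 0.089 W
P_total = P_R1 + P_R2 = 0.09434 W

Final answer: 0.09434 W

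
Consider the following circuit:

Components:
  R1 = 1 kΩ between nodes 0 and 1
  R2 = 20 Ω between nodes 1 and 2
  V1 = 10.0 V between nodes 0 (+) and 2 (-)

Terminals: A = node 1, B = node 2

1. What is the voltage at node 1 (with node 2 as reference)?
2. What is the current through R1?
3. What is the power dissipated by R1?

Nodal analysis, taking node 2 as the 0 V reference.
Source V1 fixes V_0 = 10 V.
KCL at each unknown node (sum of currents leaving = 0; resistances in Ω):
  Node 1: (V_1 - 10)/1000 + (V_1 - 0)/20 = 0
Collecting terms: 0.051 × V_1 = 0.01  =>  V_1 = 0.1961 V
Part 1:
  Read off the nodal solution: V_1 = 0.1961 V
Part 2:
  I_R1 = (V_0 - V_1)/R1 = (10 - 0.1961)/1000 = 0.009804 A
  Magnitude: I_R1 = 0.009804 A
Part 3:
  I_R1 = (V_0 - V_1)/R1 = (10 - 0.1961)/1000 = 0.009804 A
  P_R1 = I_R1² × R1 = (0.009804)² × 1000 = 0.09612 W

Final answers:
1. V_1 = 0.1961 V
2. I_R1 = 0.009804 A
3. P_R1 = 0.09612 W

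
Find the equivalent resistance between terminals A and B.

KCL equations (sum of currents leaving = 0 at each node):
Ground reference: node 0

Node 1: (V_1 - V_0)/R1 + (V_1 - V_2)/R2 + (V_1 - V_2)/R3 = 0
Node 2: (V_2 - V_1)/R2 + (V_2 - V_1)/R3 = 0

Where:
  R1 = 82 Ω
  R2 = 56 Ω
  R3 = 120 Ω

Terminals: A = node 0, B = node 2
Reduce the network between node 0 (A) and node 2 (B) by series/parallel combination:
  Rp1 = R2 ‖ R3 (parallel, both between nodes 1 and 2) = 1/(1/56 + 1/120) = 38.18 Ω
  Rs1 = R1 + Rp1 (series, joined only at node 1) = 82 + 38.18 = 120.2 Ω
R_eq = 120.2 Ω

Final answer: 120.2 Ω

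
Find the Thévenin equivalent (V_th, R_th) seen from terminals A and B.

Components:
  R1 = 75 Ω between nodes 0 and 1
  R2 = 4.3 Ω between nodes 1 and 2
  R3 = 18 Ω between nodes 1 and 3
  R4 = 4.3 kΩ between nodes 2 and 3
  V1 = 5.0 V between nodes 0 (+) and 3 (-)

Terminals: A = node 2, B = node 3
Step 1 — V_th is the open-circuit voltage V_A - V_B (nothing connected across the terminals).
Nodal analysis, taking node 3 as the 0 V reference.
Source V1 fixes V_0 = 5 V.
KCL at each unknown node (sum of currents leaving = 0; resistances in Ω):
  Node 1: (V_1 - 5)/75 + (V_1 - V_2)/4.3 + (V_1 - 0)/18 = 0
  Node 2: (V_2 - V_1)/4.3 + (V_2 - 0)/4300 = 0
Collecting terms (coefficients in siemens):
  0.3014·V_1 - 0.2326·V_2 = 0.06667
  0.2328·V_2 - 0.2326·V_1 = 0
Determinant D = (0.3014)(0.2328) - (-0.2326)(-0.2326) = 0.01609
V_1 = [(0.06667)(0.2328) - (-0.2326)(0)]/D = 0.9645 V
V_2 = [(0.3014)(0) - (0.06667)(-0.2326)]/D = 0.9635 V
V_th = V_2 - V_3 = 0.9635 - 0 = 0.9635 V
Step 2 — R_th: zero the source — replace V1 by a short circuit (node 3 merges into node 0) — and find the resistance seen between A (node 2) and B (node 0).
Reduce the network between node 2 (A) and node 0 (B) by series/parallel combination:
  Rp1 = R1 ‖ R3 (parallel, both between nodes 0 and 1) = 1/(1/75 + 1/18) = 14.52 Ω
  Rs1 = R2 + Rp1 (series, joined only at node 1) = 4.3 + 14.52 = 18.82 Ω
  Rp2 = R4 ‖ Rs1 (parallel, both between nodes 0 and 2) = 1/(1/4300 + 1/18.82) = 18.73 Ω
R_th = 18.73 Ω

Final answer: V_th = 0.9635 V, R_th = 18.73 Ω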